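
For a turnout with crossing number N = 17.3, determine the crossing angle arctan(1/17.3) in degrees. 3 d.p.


1/N = 1/17.3 = 0.057803
angle = arctan(0.057803) = 0.057739 rad
angle = 0.057739 * 180/pi = 3.308 degrees

3.308


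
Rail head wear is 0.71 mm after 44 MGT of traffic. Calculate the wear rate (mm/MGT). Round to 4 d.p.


Wear rate = total wear / cumulative tonnage
Rate = 0.71 / 44
Rate = 0.0161 mm/MGT

0.0161


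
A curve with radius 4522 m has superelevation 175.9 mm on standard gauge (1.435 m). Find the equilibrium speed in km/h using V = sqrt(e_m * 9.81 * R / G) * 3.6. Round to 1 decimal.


Convert cant: e = 175.9 mm = 0.1759 m
V_ms = sqrt(0.1759 * 9.81 * 4522 / 1.435)
V_ms = sqrt(5437.678215) = 73.7406 m/s
V = 73.7406 * 3.6 = 265.5 km/h

265.5


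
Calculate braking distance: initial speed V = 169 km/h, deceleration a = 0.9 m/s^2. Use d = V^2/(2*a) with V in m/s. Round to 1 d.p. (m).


Convert speed: V = 169 / 3.6 = 46.9444 m/s
V^2 = 2203.7809
d = 2203.7809 / (2 * 0.9)
d = 2203.7809 / 1.8
d = 1224.3 m

1224.3


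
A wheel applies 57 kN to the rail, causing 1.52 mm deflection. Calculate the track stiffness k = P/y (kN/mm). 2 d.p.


Track stiffness k = P / y
k = 57 / 1.52
k = 37.50 kN/mm

37.50


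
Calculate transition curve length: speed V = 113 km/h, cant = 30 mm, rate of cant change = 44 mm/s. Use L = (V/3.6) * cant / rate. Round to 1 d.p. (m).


Convert speed: V = 113 / 3.6 = 31.3889 m/s
L = 31.3889 * 30 / 44
L = 941.6667 / 44
L = 21.4 m

21.4


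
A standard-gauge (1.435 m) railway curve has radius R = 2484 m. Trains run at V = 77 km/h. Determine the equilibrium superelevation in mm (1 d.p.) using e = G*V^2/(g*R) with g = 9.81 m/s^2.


Convert speed: V = 77 / 3.6 = 21.3889 m/s
Apply formula: e = 1.435 * 21.3889^2 / (9.81 * 2484)
e = 1.435 * 457.4846 / 24368.04
e = 0.026941 m = 26.9 mm

26.9


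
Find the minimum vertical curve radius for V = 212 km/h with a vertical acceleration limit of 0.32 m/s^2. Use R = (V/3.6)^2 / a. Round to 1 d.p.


Convert speed: V = 212 / 3.6 = 58.8889 m/s
V^2 = 3467.9012 m^2/s^2
R_v = 3467.9012 / 0.32
R_v = 10837.2 m

10837.2


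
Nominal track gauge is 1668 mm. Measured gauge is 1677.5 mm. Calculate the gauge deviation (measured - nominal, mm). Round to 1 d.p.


Deviation = measured - nominal
Deviation = 1677.5 - 1668
Deviation = 9.5 mm

9.5


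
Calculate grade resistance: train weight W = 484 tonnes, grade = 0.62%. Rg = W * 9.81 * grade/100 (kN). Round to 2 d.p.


Rg = W * 9.81 * grade / 100
Rg = 484 * 9.81 * 0.62 / 100
Rg = 4748.04 * 0.0062
Rg = 29.44 kN

29.44


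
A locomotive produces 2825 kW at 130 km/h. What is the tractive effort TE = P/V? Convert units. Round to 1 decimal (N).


Convert: P = 2825 kW = 2825000 W
V = 130 / 3.6 = 36.1111 m/s
TE = 2825000 / 36.1111
TE = 78230.8 N

78230.8


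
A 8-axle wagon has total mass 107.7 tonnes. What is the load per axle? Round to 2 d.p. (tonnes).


Load per axle = total weight / number of axles
Load = 107.7 / 8
Load = 13.46 tonnes

13.46


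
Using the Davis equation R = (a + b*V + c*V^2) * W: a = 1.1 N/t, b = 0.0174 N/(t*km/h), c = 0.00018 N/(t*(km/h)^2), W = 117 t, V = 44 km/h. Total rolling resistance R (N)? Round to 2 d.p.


b*V = 0.0174 * 44 = 0.7656
c*V^2 = 0.00018 * 1936 = 0.34848
R_per_t = 1.1 + 0.7656 + 0.34848 = 2.21408 N/t
R_total = 2.21408 * 117 = 259.05 N

259.05


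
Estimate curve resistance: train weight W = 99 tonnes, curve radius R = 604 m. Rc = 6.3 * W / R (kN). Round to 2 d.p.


Rc = 6.3 * W / R
Rc = 6.3 * 99 / 604
Rc = 623.7 / 604
Rc = 1.03 kN

1.03


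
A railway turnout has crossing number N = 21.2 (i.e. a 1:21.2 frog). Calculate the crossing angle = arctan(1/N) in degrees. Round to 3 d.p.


1/N = 1/21.2 = 0.04717
angle = arctan(0.04717) = 0.047135 rad
angle = 0.047135 * 180/pi = 2.701 degrees

2.701


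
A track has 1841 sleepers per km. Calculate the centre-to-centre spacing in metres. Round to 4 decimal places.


Spacing = 1000 m / number of sleepers
Spacing = 1000 / 1841
Spacing = 0.5432 m

0.5432


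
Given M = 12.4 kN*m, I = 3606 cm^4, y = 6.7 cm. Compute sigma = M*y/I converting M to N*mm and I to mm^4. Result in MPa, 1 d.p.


Convert units:
M = 12.4 kN*m = 12400000 N*mm
y = 6.7 cm = 67 mm
I = 3606 cm^4 = 36060000 mm^4
sigma = 12400000 * 67 / 36060000
sigma = 23.0 MPa

23.0


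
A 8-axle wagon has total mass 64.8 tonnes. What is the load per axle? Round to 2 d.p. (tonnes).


Load per axle = total weight / number of axles
Load = 64.8 / 8
Load = 8.10 tonnes

8.10


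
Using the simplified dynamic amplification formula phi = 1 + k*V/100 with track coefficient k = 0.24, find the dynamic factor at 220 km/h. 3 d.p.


phi = 1 + k * V / 100
phi = 1 + 0.24 * 220 / 100
phi = 1 + 0.528
phi = 1.528

1.528


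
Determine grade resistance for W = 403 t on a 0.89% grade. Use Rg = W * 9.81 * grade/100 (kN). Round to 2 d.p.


Rg = W * 9.81 * grade / 100
Rg = 403 * 9.81 * 0.89 / 100
Rg = 3953.43 * 0.0089
Rg = 35.19 kN

35.19


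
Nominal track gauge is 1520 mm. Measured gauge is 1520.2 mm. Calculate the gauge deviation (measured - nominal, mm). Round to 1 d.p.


Deviation = measured - nominal
Deviation = 1520.2 - 1520
Deviation = 0.2 mm

0.2


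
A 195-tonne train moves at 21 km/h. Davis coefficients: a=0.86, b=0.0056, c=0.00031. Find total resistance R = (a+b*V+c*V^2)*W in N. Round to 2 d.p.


b*V = 0.0056 * 21 = 0.1176
c*V^2 = 0.00031 * 441 = 0.13671
R_per_t = 0.86 + 0.1176 + 0.13671 = 1.11431 N/t
R_total = 1.11431 * 195 = 217.29 N

217.29


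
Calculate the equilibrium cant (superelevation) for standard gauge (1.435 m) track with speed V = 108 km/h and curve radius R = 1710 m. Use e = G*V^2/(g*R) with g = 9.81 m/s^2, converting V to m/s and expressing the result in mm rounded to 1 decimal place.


Convert speed: V = 108 / 3.6 = 30.0 m/s
Apply formula: e = 1.435 * 30.0^2 / (9.81 * 1710)
e = 1.435 * 900.0 / 16775.1
e = 0.076989 m = 77.0 mm

77.0


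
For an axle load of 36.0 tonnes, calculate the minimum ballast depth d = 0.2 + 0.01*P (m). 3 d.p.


d = 0.2 + 0.01 * 36.0
d = 0.2 + 0.36
d = 0.560 m

0.560


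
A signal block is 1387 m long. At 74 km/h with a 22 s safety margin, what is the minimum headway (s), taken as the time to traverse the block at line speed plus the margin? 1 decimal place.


V = 74 / 3.6 = 20.5556 m/s
Block traversal time = 1387 / 20.5556 = 67.4757 s
Headway = 67.4757 + 22
Headway = 89.5 s

89.5


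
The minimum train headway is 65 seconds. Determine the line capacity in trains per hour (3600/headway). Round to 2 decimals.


Capacity = 3600 / headway
Capacity = 3600 / 65
Capacity = 55.38 trains/hour

55.38


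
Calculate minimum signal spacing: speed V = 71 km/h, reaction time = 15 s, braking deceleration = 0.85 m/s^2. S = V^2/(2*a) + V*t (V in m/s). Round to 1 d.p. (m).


V = 71 / 3.6 = 19.7222 m/s
Braking distance = 19.7222^2 / (2*0.85) = 228.8036 m
Sighting distance = 19.7222 * 15 = 295.8333 m
S = 228.8036 + 295.8333 = 524.6 m

524.6


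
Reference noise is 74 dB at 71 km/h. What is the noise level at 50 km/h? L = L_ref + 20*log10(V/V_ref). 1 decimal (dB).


V/V_ref = 50 / 71 = 0.704225
log10(0.704225) = -0.152288
20 * -0.152288 = -3.0458
L = 74 + -3.0458 = 71.0 dB

71.0


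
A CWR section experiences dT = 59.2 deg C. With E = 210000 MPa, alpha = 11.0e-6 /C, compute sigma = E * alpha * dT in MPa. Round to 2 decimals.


sigma = E * alpha * dT
sigma = 210000 * 11.0e-6 * 59.2
sigma = 2.31 * 59.2
sigma = 136.75 MPa

136.75


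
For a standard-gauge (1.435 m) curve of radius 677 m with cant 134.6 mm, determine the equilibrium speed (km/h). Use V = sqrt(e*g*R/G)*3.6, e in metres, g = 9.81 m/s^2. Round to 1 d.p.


Convert cant: e = 134.6 mm = 0.1346 m
V_ms = sqrt(0.1346 * 9.81 * 677 / 1.435)
V_ms = sqrt(622.946622) = 24.9589 m/s
V = 24.9589 * 3.6 = 89.9 km/h

89.9


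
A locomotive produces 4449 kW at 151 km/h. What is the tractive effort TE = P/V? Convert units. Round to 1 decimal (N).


Convert: P = 4449 kW = 4449000 W
V = 151 / 3.6 = 41.9444 m/s
TE = 4449000 / 41.9444
TE = 106068.9 N

106068.9


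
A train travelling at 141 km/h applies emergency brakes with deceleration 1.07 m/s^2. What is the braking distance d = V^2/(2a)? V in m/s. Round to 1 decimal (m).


Convert speed: V = 141 / 3.6 = 39.1667 m/s
V^2 = 1534.0278
d = 1534.0278 / (2 * 1.07)
d = 1534.0278 / 2.14
d = 716.8 m

716.8


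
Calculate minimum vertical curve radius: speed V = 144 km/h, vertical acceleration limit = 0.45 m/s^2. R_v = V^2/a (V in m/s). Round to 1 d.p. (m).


Convert speed: V = 144 / 3.6 = 40.0 m/s
V^2 = 1600.0 m^2/s^2
R_v = 1600.0 / 0.45
R_v = 3555.6 m

3555.6


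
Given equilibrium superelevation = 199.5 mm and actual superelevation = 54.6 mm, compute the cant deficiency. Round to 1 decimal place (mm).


Cant deficiency = equilibrium cant - actual cant
CD = 199.5 - 54.6
CD = 144.9 mm

144.9


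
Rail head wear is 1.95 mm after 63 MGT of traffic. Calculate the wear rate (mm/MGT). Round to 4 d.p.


Wear rate = total wear / cumulative tonnage
Rate = 1.95 / 63
Rate = 0.0310 mm/MGT

0.0310


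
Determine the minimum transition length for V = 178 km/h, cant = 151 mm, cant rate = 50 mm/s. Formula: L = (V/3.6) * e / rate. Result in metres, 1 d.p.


Convert speed: V = 178 / 3.6 = 49.4444 m/s
L = 49.4444 * 151 / 50
L = 7466.1111 / 50
L = 149.3 m

149.3


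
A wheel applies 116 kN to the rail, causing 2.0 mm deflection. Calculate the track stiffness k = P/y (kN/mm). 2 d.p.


Track stiffness k = P / y
k = 116 / 2.0
k = 58.00 kN/mm

58.00


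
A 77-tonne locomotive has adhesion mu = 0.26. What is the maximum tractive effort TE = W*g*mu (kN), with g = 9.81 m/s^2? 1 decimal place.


TE_max = W * g * mu
TE_max = 77 * 9.81 * 0.26
TE_max = 755.37 * 0.26
TE_max = 196.4 kN

196.4


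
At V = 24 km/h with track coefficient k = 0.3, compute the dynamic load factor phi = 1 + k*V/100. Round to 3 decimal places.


phi = 1 + k * V / 100
phi = 1 + 0.3 * 24 / 100
phi = 1 + 0.072
phi = 1.072

1.072


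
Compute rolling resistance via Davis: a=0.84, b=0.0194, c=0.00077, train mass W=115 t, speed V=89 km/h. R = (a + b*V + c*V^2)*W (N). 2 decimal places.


b*V = 0.0194 * 89 = 1.7266
c*V^2 = 0.00077 * 7921 = 6.09917
R_per_t = 0.84 + 1.7266 + 6.09917 = 8.66577 N/t
R_total = 8.66577 * 115 = 996.56 N

996.56


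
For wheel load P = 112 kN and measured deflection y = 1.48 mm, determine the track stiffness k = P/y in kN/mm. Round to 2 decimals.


Track stiffness k = P / y
k = 112 / 1.48
k = 75.68 kN/mm

75.68


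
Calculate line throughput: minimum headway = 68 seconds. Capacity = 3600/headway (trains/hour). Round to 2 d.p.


Capacity = 3600 / headway
Capacity = 3600 / 68
Capacity = 52.94 trains/hour

52.94


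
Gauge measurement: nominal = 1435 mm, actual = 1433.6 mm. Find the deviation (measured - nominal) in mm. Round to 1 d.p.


Deviation = measured - nominal
Deviation = 1433.6 - 1435
Deviation = -1.4 mm

-1.4


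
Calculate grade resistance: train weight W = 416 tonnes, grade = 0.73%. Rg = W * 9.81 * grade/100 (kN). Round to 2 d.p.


Rg = W * 9.81 * grade / 100
Rg = 416 * 9.81 * 0.73 / 100
Rg = 4080.96 * 0.0073
Rg = 29.79 kN

29.79


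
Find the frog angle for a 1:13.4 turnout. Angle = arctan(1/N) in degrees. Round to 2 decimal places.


1/N = 1/13.4 = 0.074627
angle = arctan(0.074627) = 0.074489 rad
angle = 0.074489 * 180/pi = 4.27 degrees

4.27


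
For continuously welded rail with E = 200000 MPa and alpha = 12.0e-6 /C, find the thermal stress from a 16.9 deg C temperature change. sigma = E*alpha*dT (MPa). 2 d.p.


sigma = E * alpha * dT
sigma = 200000 * 12.0e-6 * 16.9
sigma = 2.4 * 16.9
sigma = 40.56 MPa

40.56


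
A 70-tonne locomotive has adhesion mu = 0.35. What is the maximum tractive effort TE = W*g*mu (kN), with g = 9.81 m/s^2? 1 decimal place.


TE_max = W * g * mu
TE_max = 70 * 9.81 * 0.35
TE_max = 686.7 * 0.35
TE_max = 240.3 kN

240.3


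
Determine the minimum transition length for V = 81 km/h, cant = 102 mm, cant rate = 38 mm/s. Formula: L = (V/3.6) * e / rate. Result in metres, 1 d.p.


Convert speed: V = 81 / 3.6 = 22.5 m/s
L = 22.5 * 102 / 38
L = 2295.0 / 38
L = 60.4 m

60.4


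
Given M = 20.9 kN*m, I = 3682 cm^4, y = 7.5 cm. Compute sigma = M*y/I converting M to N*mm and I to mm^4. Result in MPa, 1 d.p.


Convert units:
M = 20.9 kN*m = 20900000 N*mm
y = 7.5 cm = 75 mm
I = 3682 cm^4 = 36820000 mm^4
sigma = 20900000 * 75 / 36820000
sigma = 42.6 MPa

42.6


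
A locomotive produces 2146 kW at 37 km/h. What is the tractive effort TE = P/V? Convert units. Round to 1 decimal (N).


Convert: P = 2146 kW = 2146000 W
V = 37 / 3.6 = 10.2778 m/s
TE = 2146000 / 10.2778
TE = 208800.0 N

208800.0


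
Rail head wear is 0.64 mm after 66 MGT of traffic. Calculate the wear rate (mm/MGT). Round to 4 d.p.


Wear rate = total wear / cumulative tonnage
Rate = 0.64 / 66
Rate = 0.0097 mm/MGT

0.0097


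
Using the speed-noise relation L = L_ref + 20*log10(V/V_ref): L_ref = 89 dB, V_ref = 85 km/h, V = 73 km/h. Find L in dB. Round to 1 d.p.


V/V_ref = 73 / 85 = 0.858824
log10(0.858824) = -0.066096
20 * -0.066096 = -1.3219
L = 89 + -1.3219 = 87.7 dB

87.7


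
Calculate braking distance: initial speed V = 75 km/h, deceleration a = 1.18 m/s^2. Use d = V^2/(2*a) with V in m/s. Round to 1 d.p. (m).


Convert speed: V = 75 / 3.6 = 20.8333 m/s
V^2 = 434.0278
d = 434.0278 / (2 * 1.18)
d = 434.0278 / 2.36
d = 183.9 m

183.9


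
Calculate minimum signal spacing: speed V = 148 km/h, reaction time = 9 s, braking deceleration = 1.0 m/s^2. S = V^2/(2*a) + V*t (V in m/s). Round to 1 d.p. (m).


V = 148 / 3.6 = 41.1111 m/s
Braking distance = 41.1111^2 / (2*1.0) = 845.0617 m
Sighting distance = 41.1111 * 9 = 370.0 m
S = 845.0617 + 370.0 = 1215.1 m

1215.1


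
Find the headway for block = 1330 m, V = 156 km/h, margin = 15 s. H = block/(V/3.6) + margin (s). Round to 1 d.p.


V = 156 / 3.6 = 43.3333 m/s
Block traversal time = 1330 / 43.3333 = 30.6923 s
Headway = 30.6923 + 15
Headway = 45.7 s

45.7


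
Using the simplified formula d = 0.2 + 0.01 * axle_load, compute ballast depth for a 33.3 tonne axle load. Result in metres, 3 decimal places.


d = 0.2 + 0.01 * 33.3
d = 0.2 + 0.333
d = 0.533 m

0.533


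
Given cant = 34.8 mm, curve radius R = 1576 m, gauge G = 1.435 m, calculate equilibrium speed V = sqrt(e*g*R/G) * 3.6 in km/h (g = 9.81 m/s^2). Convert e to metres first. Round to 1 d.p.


Convert cant: e = 34.8 mm = 0.0348 m
V_ms = sqrt(0.0348 * 9.81 * 1576 / 1.435)
V_ms = sqrt(374.932047) = 19.3632 m/s
V = 19.3632 * 3.6 = 69.7 km/h

69.7


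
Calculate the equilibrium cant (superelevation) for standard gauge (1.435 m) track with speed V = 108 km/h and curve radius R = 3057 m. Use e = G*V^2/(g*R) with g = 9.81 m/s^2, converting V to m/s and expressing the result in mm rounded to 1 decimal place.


Convert speed: V = 108 / 3.6 = 30.0 m/s
Apply formula: e = 1.435 * 30.0^2 / (9.81 * 3057)
e = 1.435 * 900.0 / 29989.17
e = 0.043066 m = 43.1 mm

43.1


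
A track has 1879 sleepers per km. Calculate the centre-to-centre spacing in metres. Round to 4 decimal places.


Spacing = 1000 m / number of sleepers
Spacing = 1000 / 1879
Spacing = 0.5322 m

0.5322


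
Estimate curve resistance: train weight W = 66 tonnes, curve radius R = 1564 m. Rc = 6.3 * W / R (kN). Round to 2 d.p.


Rc = 6.3 * W / R
Rc = 6.3 * 66 / 1564
Rc = 415.8 / 1564
Rc = 0.27 kN

0.27


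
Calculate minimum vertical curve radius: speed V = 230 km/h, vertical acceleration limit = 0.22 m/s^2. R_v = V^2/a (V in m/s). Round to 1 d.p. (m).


Convert speed: V = 230 / 3.6 = 63.8889 m/s
V^2 = 4081.7901 m^2/s^2
R_v = 4081.7901 / 0.22
R_v = 18553.6 m

18553.6


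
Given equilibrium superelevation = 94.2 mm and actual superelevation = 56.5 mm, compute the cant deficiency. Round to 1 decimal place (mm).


Cant deficiency = equilibrium cant - actual cant
CD = 94.2 - 56.5
CD = 37.7 mm

37.7


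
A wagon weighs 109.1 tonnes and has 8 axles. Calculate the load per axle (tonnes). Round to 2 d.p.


Load per axle = total weight / number of axles
Load = 109.1 / 8
Load = 13.64 tonnes

13.64


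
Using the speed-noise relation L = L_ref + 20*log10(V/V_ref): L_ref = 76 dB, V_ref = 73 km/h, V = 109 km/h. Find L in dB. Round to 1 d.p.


V/V_ref = 109 / 73 = 1.493151
log10(1.493151) = 0.174104
20 * 0.174104 = 3.4821
L = 76 + 3.4821 = 79.5 dB

79.5


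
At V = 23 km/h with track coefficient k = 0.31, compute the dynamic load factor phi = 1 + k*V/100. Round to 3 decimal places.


phi = 1 + k * V / 100
phi = 1 + 0.31 * 23 / 100
phi = 1 + 0.0713
phi = 1.071

1.071


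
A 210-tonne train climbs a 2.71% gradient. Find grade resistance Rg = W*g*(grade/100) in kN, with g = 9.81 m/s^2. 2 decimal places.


Rg = W * 9.81 * grade / 100
Rg = 210 * 9.81 * 2.71 / 100
Rg = 2060.1 * 0.0271
Rg = 55.83 kN

55.83


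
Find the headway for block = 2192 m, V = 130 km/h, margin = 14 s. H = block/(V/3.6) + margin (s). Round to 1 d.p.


V = 130 / 3.6 = 36.1111 m/s
Block traversal time = 2192 / 36.1111 = 60.7015 s
Headway = 60.7015 + 14
Headway = 74.7 s

74.7


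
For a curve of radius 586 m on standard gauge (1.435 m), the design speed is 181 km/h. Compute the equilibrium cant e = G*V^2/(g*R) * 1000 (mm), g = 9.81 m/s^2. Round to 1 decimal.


Convert speed: V = 181 / 3.6 = 50.2778 m/s
Apply formula: e = 1.435 * 50.2778^2 / (9.81 * 586)
e = 1.435 * 2527.8549 / 5748.66
e = 0.631012 m = 631.0 mm

631.0


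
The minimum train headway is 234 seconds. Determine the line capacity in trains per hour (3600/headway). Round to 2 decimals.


Capacity = 3600 / headway
Capacity = 3600 / 234
Capacity = 15.38 trains/hour

15.38


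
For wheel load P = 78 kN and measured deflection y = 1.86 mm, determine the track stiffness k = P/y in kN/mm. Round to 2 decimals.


Track stiffness k = P / y
k = 78 / 1.86
k = 41.94 kN/mm

41.94


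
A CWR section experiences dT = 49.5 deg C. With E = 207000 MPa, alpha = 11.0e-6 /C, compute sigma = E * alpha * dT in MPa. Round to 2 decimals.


sigma = E * alpha * dT
sigma = 207000 * 11.0e-6 * 49.5
sigma = 2.277 * 49.5
sigma = 112.71 MPa

112.71


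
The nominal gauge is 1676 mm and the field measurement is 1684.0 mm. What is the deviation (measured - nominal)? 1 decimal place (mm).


Deviation = measured - nominal
Deviation = 1684.0 - 1676
Deviation = 8.0 mm

8.0


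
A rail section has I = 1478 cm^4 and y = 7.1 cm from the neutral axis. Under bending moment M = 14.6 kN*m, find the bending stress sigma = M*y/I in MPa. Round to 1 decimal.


Convert units:
M = 14.6 kN*m = 14600000 N*mm
y = 7.1 cm = 71 mm
I = 1478 cm^4 = 14780000 mm^4
sigma = 14600000 * 71 / 14780000
sigma = 70.1 MPa

70.1


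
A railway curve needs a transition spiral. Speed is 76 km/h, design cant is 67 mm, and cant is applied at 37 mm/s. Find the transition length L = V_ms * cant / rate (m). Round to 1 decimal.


Convert speed: V = 76 / 3.6 = 21.1111 m/s
L = 21.1111 * 67 / 37
L = 1414.4444 / 37
L = 38.2 m

38.2


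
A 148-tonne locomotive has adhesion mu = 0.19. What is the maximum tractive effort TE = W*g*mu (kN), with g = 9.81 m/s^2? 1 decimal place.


TE_max = W * g * mu
TE_max = 148 * 9.81 * 0.19
TE_max = 1451.88 * 0.19
TE_max = 275.9 kN

275.9


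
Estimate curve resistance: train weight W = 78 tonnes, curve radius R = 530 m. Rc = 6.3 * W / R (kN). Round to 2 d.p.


Rc = 6.3 * W / R
Rc = 6.3 * 78 / 530
Rc = 491.4 / 530
Rc = 0.93 kN

0.93


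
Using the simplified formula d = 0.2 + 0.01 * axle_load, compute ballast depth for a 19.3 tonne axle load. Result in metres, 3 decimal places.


d = 0.2 + 0.01 * 19.3
d = 0.2 + 0.193
d = 0.393 m

0.393


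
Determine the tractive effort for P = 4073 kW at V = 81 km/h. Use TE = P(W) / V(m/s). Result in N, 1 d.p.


Convert: P = 4073 kW = 4073000 W
V = 81 / 3.6 = 22.5 m/s
TE = 4073000 / 22.5
TE = 181022.2 N

181022.2


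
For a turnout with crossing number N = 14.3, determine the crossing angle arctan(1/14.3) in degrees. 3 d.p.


1/N = 1/14.3 = 0.06993
angle = arctan(0.06993) = 0.069816 rad
angle = 0.069816 * 180/pi = 4.000 degrees

4.000


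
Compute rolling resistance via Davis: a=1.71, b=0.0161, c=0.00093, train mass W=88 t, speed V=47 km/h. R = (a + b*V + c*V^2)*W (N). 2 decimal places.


b*V = 0.0161 * 47 = 0.7567
c*V^2 = 0.00093 * 2209 = 2.05437
R_per_t = 1.71 + 0.7567 + 2.05437 = 4.52107 N/t
R_total = 4.52107 * 88 = 397.85 N

397.85


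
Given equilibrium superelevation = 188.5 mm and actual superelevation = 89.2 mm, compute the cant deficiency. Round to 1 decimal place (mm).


Cant deficiency = equilibrium cant - actual cant
CD = 188.5 - 89.2
CD = 99.3 mm

99.3


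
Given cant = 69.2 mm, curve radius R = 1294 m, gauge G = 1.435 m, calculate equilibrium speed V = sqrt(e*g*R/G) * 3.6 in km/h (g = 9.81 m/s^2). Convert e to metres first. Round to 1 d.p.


Convert cant: e = 69.2 mm = 0.0692 m
V_ms = sqrt(0.0692 * 9.81 * 1294 / 1.435)
V_ms = sqrt(612.149469) = 24.7417 m/s
V = 24.7417 * 3.6 = 89.1 km/h

89.1


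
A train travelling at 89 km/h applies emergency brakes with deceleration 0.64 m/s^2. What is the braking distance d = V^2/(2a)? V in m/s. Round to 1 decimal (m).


Convert speed: V = 89 / 3.6 = 24.7222 m/s
V^2 = 611.1883
d = 611.1883 / (2 * 0.64)
d = 611.1883 / 1.28
d = 477.5 m

477.5


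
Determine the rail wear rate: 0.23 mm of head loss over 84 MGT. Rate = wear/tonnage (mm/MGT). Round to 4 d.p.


Wear rate = total wear / cumulative tonnage
Rate = 0.23 / 84
Rate = 0.0027 mm/MGT

0.0027


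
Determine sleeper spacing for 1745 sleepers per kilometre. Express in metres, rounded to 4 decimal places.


Spacing = 1000 m / number of sleepers
Spacing = 1000 / 1745
Spacing = 0.5731 m

0.5731


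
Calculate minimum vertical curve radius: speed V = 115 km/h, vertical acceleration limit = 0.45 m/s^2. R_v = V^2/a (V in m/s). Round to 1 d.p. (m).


Convert speed: V = 115 / 3.6 = 31.9444 m/s
V^2 = 1020.4475 m^2/s^2
R_v = 1020.4475 / 0.45
R_v = 2267.7 m

2267.7


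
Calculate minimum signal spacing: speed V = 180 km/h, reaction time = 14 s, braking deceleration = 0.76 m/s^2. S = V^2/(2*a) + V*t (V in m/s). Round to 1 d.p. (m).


V = 180 / 3.6 = 50.0 m/s
Braking distance = 50.0^2 / (2*0.76) = 1644.7368 m
Sighting distance = 50.0 * 14 = 700.0 m
S = 1644.7368 + 700.0 = 2344.7 m

2344.7


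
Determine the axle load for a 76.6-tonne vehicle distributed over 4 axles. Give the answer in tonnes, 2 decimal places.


Load per axle = total weight / number of axles
Load = 76.6 / 4
Load = 19.15 tonnes

19.15


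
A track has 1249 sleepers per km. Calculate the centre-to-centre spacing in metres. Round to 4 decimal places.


Spacing = 1000 m / number of sleepers
Spacing = 1000 / 1249
Spacing = 0.8006 m

0.8006


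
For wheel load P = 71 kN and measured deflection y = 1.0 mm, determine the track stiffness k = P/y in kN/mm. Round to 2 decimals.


Track stiffness k = P / y
k = 71 / 1.0
k = 71.00 kN/mm

71.00


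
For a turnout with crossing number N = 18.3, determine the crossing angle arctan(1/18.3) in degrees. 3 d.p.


1/N = 1/18.3 = 0.054645
angle = arctan(0.054645) = 0.054591 rad
angle = 0.054591 * 180/pi = 3.128 degrees

3.128


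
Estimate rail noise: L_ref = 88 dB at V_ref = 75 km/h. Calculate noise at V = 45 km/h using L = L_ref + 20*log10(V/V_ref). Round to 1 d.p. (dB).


V/V_ref = 45 / 75 = 0.6
log10(0.6) = -0.221849
20 * -0.221849 = -4.437
L = 88 + -4.437 = 83.6 dB

83.6


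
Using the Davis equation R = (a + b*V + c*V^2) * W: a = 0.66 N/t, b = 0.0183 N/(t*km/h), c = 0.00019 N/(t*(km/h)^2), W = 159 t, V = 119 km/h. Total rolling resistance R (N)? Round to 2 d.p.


b*V = 0.0183 * 119 = 2.1777
c*V^2 = 0.00019 * 14161 = 2.69059
R_per_t = 0.66 + 2.1777 + 2.69059 = 5.52829 N/t
R_total = 5.52829 * 159 = 879.00 N

879.00


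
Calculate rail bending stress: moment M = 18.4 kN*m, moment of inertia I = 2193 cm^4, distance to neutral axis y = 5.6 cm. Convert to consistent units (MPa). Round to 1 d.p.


Convert units:
M = 18.4 kN*m = 18400000 N*mm
y = 5.6 cm = 56 mm
I = 2193 cm^4 = 21930000 mm^4
sigma = 18400000 * 56 / 21930000
sigma = 47.0 MPa

47.0


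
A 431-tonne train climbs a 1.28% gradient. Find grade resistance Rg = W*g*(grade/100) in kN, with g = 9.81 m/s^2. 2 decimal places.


Rg = W * 9.81 * grade / 100
Rg = 431 * 9.81 * 1.28 / 100
Rg = 4228.11 * 0.0128
Rg = 54.12 kN

54.12


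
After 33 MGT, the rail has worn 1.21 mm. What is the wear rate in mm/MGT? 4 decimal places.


Wear rate = total wear / cumulative tonnage
Rate = 1.21 / 33
Rate = 0.0367 mm/MGT

0.0367


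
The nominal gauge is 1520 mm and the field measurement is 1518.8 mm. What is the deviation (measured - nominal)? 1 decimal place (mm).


Deviation = measured - nominal
Deviation = 1518.8 - 1520
Deviation = -1.2 mm

-1.2


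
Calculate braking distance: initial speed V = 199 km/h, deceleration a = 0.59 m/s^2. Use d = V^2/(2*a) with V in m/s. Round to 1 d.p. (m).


Convert speed: V = 199 / 3.6 = 55.2778 m/s
V^2 = 3055.6327
d = 3055.6327 / (2 * 0.59)
d = 3055.6327 / 1.18
d = 2589.5 m

2589.5


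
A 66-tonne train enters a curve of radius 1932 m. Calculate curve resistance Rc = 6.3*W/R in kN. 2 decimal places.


Rc = 6.3 * W / R
Rc = 6.3 * 66 / 1932
Rc = 415.8 / 1932
Rc = 0.22 kN

0.22


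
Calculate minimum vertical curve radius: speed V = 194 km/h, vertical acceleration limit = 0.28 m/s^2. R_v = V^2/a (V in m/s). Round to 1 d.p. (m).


Convert speed: V = 194 / 3.6 = 53.8889 m/s
V^2 = 2904.0123 m^2/s^2
R_v = 2904.0123 / 0.28
R_v = 10371.5 m

10371.5


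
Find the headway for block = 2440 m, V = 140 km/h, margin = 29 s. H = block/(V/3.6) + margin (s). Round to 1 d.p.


V = 140 / 3.6 = 38.8889 m/s
Block traversal time = 2440 / 38.8889 = 62.7429 s
Headway = 62.7429 + 29
Headway = 91.7 s

91.7


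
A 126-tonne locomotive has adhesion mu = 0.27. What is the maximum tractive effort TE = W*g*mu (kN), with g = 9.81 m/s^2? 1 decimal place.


TE_max = W * g * mu
TE_max = 126 * 9.81 * 0.27
TE_max = 1236.06 * 0.27
TE_max = 333.7 kN

333.7


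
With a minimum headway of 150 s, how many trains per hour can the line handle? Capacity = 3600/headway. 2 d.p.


Capacity = 3600 / headway
Capacity = 3600 / 150
Capacity = 24.00 trains/hour

24.00


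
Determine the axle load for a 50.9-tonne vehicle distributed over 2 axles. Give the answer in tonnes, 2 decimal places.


Load per axle = total weight / number of axles
Load = 50.9 / 2
Load = 25.45 tonnes

25.45


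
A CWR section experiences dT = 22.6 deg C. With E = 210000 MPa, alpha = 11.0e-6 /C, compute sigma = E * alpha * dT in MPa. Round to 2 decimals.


sigma = E * alpha * dT
sigma = 210000 * 11.0e-6 * 22.6
sigma = 2.31 * 22.6
sigma = 52.21 MPa

52.21


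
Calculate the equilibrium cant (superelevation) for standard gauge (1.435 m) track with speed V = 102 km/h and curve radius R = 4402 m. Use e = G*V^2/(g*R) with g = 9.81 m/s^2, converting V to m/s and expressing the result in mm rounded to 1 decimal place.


Convert speed: V = 102 / 3.6 = 28.3333 m/s
Apply formula: e = 1.435 * 28.3333^2 / (9.81 * 4402)
e = 1.435 * 802.7778 / 43183.62
e = 0.026676 m = 26.7 mm

26.7


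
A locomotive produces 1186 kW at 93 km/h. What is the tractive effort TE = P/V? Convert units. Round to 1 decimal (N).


Convert: P = 1186 kW = 1186000 W
V = 93 / 3.6 = 25.8333 m/s
TE = 1186000 / 25.8333
TE = 45909.7 N

45909.7


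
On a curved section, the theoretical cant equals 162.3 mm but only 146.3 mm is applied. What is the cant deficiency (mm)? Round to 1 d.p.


Cant deficiency = equilibrium cant - actual cant
CD = 162.3 - 146.3
CD = 16.0 mm

16.0


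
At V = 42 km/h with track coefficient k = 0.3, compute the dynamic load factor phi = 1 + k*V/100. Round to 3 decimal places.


phi = 1 + k * V / 100
phi = 1 + 0.3 * 42 / 100
phi = 1 + 0.126
phi = 1.126

1.126


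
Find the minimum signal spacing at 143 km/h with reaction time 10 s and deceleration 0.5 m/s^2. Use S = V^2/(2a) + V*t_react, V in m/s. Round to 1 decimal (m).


V = 143 / 3.6 = 39.7222 m/s
Braking distance = 39.7222^2 / (2*0.5) = 1577.8549 m
Sighting distance = 39.7222 * 10 = 397.2222 m
S = 1577.8549 + 397.2222 = 1975.1 m

1975.1


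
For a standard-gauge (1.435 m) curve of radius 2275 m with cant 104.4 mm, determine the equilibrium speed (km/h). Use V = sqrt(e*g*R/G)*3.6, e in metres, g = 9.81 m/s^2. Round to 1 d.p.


Convert cant: e = 104.4 mm = 0.1044 m
V_ms = sqrt(0.1044 * 9.81 * 2275 / 1.435)
V_ms = sqrt(1623.674634) = 40.2948 m/s
V = 40.2948 * 3.6 = 145.1 km/h

145.1


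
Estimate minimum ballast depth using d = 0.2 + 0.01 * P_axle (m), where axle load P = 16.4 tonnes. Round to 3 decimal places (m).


d = 0.2 + 0.01 * 16.4
d = 0.2 + 0.164
d = 0.364 m

0.364


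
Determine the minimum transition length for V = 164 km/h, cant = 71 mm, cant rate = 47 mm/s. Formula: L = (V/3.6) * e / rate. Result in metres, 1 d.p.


Convert speed: V = 164 / 3.6 = 45.5556 m/s
L = 45.5556 * 71 / 47
L = 3234.4444 / 47
L = 68.8 m

68.8


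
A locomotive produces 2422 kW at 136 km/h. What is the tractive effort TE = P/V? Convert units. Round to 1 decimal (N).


Convert: P = 2422 kW = 2422000 W
V = 136 / 3.6 = 37.7778 m/s
TE = 2422000 / 37.7778
TE = 64111.8 N

64111.8


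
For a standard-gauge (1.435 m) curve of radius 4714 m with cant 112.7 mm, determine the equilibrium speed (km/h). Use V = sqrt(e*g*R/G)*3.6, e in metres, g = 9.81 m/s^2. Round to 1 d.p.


Convert cant: e = 112.7 mm = 0.1127 m
V_ms = sqrt(0.1127 * 9.81 * 4714 / 1.435)
V_ms = sqrt(3631.872556) = 60.265 m/s
V = 60.265 * 3.6 = 217.0 km/h

217.0


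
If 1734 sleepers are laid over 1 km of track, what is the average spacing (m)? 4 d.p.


Spacing = 1000 m / number of sleepers
Spacing = 1000 / 1734
Spacing = 0.5767 m

0.5767


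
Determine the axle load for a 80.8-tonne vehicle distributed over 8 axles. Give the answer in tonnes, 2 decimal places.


Load per axle = total weight / number of axles
Load = 80.8 / 8
Load = 10.10 tonnes

10.10


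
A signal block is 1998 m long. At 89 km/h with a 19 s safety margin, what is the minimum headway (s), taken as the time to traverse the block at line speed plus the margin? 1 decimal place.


V = 89 / 3.6 = 24.7222 m/s
Block traversal time = 1998 / 24.7222 = 80.818 s
Headway = 80.818 + 19
Headway = 99.8 s

99.8


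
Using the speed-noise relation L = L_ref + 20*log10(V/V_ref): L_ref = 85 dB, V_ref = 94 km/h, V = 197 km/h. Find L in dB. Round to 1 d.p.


V/V_ref = 197 / 94 = 2.095745
log10(2.095745) = 0.321338
20 * 0.321338 = 6.4268
L = 85 + 6.4268 = 91.4 dB

91.4


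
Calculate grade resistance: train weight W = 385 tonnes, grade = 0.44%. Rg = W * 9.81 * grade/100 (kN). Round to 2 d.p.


Rg = W * 9.81 * grade / 100
Rg = 385 * 9.81 * 0.44 / 100
Rg = 3776.85 * 0.0044
Rg = 16.62 kN

16.62


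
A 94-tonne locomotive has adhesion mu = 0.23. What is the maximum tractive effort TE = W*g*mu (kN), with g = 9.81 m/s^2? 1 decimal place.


TE_max = W * g * mu
TE_max = 94 * 9.81 * 0.23
TE_max = 922.14 * 0.23
TE_max = 212.1 kN

212.1


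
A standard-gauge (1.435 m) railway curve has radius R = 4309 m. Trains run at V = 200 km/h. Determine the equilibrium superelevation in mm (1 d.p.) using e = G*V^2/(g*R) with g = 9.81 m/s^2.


Convert speed: V = 200 / 3.6 = 55.5556 m/s
Apply formula: e = 1.435 * 55.5556^2 / (9.81 * 4309)
e = 1.435 * 3086.4198 / 42271.29
e = 0.104776 m = 104.8 mm

104.8


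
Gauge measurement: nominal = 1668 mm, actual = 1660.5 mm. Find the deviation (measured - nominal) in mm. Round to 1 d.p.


Deviation = measured - nominal
Deviation = 1660.5 - 1668
Deviation = -7.5 mm

-7.5


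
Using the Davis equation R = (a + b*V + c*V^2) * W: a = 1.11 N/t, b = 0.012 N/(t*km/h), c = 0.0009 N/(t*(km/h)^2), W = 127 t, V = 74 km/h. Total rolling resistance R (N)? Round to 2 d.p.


b*V = 0.012 * 74 = 0.888
c*V^2 = 0.0009 * 5476 = 4.9284
R_per_t = 1.11 + 0.888 + 4.9284 = 6.9264 N/t
R_total = 6.9264 * 127 = 879.65 N

879.65


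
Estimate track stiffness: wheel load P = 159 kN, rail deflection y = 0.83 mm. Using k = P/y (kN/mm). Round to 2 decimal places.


Track stiffness k = P / y
k = 159 / 0.83
k = 191.57 kN/mm

191.57


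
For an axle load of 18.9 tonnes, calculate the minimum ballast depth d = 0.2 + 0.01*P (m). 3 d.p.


d = 0.2 + 0.01 * 18.9
d = 0.2 + 0.189
d = 0.389 m

0.389


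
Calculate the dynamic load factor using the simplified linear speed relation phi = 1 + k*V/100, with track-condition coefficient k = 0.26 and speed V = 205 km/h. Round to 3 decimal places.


phi = 1 + k * V / 100
phi = 1 + 0.26 * 205 / 100
phi = 1 + 0.533
phi = 1.533

1.533


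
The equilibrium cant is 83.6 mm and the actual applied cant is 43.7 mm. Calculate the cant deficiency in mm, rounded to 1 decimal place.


Cant deficiency = equilibrium cant - actual cant
CD = 83.6 - 43.7
CD = 39.9 mm

39.9


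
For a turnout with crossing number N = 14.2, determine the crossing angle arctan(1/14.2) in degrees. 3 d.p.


1/N = 1/14.2 = 0.070423
angle = arctan(0.070423) = 0.070306 rad
angle = 0.070306 * 180/pi = 4.028 degrees

4.028


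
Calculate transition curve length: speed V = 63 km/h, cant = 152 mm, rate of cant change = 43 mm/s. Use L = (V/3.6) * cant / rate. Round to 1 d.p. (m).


Convert speed: V = 63 / 3.6 = 17.5 m/s
L = 17.5 * 152 / 43
L = 2660.0 / 43
L = 61.9 m

61.9


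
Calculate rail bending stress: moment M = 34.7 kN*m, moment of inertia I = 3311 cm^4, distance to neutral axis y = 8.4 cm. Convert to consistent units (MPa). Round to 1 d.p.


Convert units:
M = 34.7 kN*m = 34700000 N*mm
y = 8.4 cm = 84 mm
I = 3311 cm^4 = 33110000 mm^4
sigma = 34700000 * 84 / 33110000
sigma = 88.0 MPa

88.0


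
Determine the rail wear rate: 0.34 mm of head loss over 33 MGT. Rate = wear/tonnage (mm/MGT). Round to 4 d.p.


Wear rate = total wear / cumulative tonnage
Rate = 0.34 / 33
Rate = 0.0103 mm/MGT

0.0103


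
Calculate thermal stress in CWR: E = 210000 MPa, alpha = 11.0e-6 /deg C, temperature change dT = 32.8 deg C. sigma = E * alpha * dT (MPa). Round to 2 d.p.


sigma = E * alpha * dT
sigma = 210000 * 11.0e-6 * 32.8
sigma = 2.31 * 32.8
sigma = 75.77 MPa

75.77


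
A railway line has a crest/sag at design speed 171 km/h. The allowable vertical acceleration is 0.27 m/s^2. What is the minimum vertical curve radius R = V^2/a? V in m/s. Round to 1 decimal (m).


Convert speed: V = 171 / 3.6 = 47.5 m/s
V^2 = 2256.25 m^2/s^2
R_v = 2256.25 / 0.27
R_v = 8356.5 m

8356.5


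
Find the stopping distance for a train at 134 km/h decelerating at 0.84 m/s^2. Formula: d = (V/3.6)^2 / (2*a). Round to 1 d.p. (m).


Convert speed: V = 134 / 3.6 = 37.2222 m/s
V^2 = 1385.4938
d = 1385.4938 / (2 * 0.84)
d = 1385.4938 / 1.68
d = 824.7 m

824.7


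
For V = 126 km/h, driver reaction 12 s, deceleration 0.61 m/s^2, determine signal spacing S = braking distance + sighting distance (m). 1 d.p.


V = 126 / 3.6 = 35.0 m/s
Braking distance = 35.0^2 / (2*0.61) = 1004.0984 m
Sighting distance = 35.0 * 12 = 420.0 m
S = 1004.0984 + 420.0 = 1424.1 m

1424.1


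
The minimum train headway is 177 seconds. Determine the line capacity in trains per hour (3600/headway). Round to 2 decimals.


Capacity = 3600 / headway
Capacity = 3600 / 177
Capacity = 20.34 trains/hour

20.34


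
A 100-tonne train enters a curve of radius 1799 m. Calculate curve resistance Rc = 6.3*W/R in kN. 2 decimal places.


Rc = 6.3 * W / R
Rc = 6.3 * 100 / 1799
Rc = 630.0 / 1799
Rc = 0.35 kN

0.35


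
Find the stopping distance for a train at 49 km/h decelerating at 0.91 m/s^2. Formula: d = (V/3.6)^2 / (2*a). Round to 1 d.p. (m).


Convert speed: V = 49 / 3.6 = 13.6111 m/s
V^2 = 185.2623
d = 185.2623 / (2 * 0.91)
d = 185.2623 / 1.82
d = 101.8 m

101.8


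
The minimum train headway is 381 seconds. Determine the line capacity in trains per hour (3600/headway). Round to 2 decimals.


Capacity = 3600 / headway
Capacity = 3600 / 381
Capacity = 9.45 trains/hour

9.45


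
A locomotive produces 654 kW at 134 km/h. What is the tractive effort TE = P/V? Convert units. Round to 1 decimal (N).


Convert: P = 654 kW = 654000 W
V = 134 / 3.6 = 37.2222 m/s
TE = 654000 / 37.2222
TE = 17570.1 N

17570.1


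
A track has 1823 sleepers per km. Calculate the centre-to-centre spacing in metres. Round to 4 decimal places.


Spacing = 1000 m / number of sleepers
Spacing = 1000 / 1823
Spacing = 0.5485 m

0.5485


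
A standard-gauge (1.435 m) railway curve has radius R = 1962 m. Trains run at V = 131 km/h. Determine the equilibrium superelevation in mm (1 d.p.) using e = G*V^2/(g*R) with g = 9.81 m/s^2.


Convert speed: V = 131 / 3.6 = 36.3889 m/s
Apply formula: e = 1.435 * 36.3889^2 / (9.81 * 1962)
e = 1.435 * 1324.1512 / 19247.22
e = 0.098724 m = 98.7 mm

98.7


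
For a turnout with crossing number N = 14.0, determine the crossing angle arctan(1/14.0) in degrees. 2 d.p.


1/N = 1/14.0 = 0.071429
angle = arctan(0.071429) = 0.071307 rad
angle = 0.071307 * 180/pi = 4.09 degrees

4.09


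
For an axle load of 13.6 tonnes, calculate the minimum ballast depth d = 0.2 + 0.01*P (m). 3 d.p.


d = 0.2 + 0.01 * 13.6
d = 0.2 + 0.136
d = 0.336 m

0.336


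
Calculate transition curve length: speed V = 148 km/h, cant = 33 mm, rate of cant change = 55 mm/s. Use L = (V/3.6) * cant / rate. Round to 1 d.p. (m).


Convert speed: V = 148 / 3.6 = 41.1111 m/s
L = 41.1111 * 33 / 55
L = 1356.6667 / 55
L = 24.7 m

24.7


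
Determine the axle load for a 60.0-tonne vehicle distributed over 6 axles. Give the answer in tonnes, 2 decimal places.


Load per axle = total weight / number of axles
Load = 60.0 / 6
Load = 10.00 tonnes

10.00


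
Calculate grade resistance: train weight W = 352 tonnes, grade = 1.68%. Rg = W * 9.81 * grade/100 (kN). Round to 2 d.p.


Rg = W * 9.81 * grade / 100
Rg = 352 * 9.81 * 1.68 / 100
Rg = 3453.12 * 0.0168
Rg = 58.01 kN

58.01


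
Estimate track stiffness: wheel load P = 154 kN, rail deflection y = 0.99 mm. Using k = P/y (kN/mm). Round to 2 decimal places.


Track stiffness k = P / y
k = 154 / 0.99
k = 155.56 kN/mm

155.56


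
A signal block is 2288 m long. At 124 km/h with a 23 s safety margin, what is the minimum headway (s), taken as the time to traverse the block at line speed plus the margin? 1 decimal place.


V = 124 / 3.6 = 34.4444 m/s
Block traversal time = 2288 / 34.4444 = 66.4258 s
Headway = 66.4258 + 23
Headway = 89.4 s

89.4


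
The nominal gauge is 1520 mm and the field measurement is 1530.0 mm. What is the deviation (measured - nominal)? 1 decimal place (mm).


Deviation = measured - nominal
Deviation = 1530.0 - 1520
Deviation = 10.0 mm

10.0


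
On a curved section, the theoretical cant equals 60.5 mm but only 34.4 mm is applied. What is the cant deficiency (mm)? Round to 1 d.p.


Cant deficiency = equilibrium cant - actual cant
CD = 60.5 - 34.4
CD = 26.1 mm

26.1


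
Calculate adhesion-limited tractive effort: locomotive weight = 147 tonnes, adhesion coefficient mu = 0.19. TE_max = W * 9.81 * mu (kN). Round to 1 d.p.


TE_max = W * g * mu
TE_max = 147 * 9.81 * 0.19
TE_max = 1442.07 * 0.19
TE_max = 274.0 kN

274.0


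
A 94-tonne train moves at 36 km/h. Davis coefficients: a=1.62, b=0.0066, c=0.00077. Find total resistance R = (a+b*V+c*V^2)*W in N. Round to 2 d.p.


b*V = 0.0066 * 36 = 0.2376
c*V^2 = 0.00077 * 1296 = 0.99792
R_per_t = 1.62 + 0.2376 + 0.99792 = 2.85552 N/t
R_total = 2.85552 * 94 = 268.42 N

268.42


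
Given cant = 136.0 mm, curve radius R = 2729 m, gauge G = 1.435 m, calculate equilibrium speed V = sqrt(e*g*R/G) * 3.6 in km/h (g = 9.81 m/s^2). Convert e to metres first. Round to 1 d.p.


Convert cant: e = 136.0 mm = 0.1360 m
V_ms = sqrt(0.1360 * 9.81 * 2729 / 1.435)
V_ms = sqrt(2537.228321) = 50.3709 m/s
V = 50.3709 * 3.6 = 181.3 km/h

181.3
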